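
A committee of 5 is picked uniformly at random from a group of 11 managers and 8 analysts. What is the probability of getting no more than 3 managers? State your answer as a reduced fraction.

Total selections: C(19,5) = 11628.
Count the complement (more than 3 managers): C(11,4)·C(8,1) + C(11,5)·C(8,0) = 2640 + 462 = 3102.
Probability = 1 − 3102/11628 = 8526/11628 = 1421/1938.

1421/1938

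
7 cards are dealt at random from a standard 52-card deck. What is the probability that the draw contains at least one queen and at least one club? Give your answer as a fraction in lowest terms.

53122231/133784560

There are C(52,7) = 133784560 possible draws.
By inclusion-exclusion on the complements, draws missing all queens or all clubs: C(48,7) + C(39,7) − C(36,7) = 73629072 + 15380937 − 8347680 = 80662329.
So draws with at least one of each: 133784560 − 80662329 = 53122231, probability 53122231/133784560.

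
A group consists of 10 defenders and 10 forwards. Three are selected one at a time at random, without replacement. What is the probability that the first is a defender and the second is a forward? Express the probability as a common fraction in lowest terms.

5/19

Multiply the conditional probabilities at each draw: 10/20 · 10/19 = 100/380 = 5/19.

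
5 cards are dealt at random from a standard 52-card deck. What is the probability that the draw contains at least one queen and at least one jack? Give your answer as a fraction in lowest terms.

6509/64974

There are C(52,5) = 2598960 possible draws.
By inclusion-exclusion on the complements, draws missing all queens or all jacks: C(48,5) + C(48,5) − C(44,5) = 1712304 + 1712304 − 1086008 = 2338600.
So draws with at least one of each: 2598960 − 2338600 = 260360, probability 260360/2598960 = 6509/64974.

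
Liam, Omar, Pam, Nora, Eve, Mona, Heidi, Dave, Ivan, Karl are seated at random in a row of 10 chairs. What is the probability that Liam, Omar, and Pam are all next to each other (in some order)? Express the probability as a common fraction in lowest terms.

1/15

There are 10! = 3628800 arrangements.
Treat the three as one block: 8! placements × 3! orders within the block = 40320·6 = 241920.
Probability = 241920/3628800 = 1/15.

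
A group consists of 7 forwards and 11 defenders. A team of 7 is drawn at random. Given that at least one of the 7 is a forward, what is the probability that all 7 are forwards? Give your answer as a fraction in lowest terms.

Work in counts. Selections with at least one forward: C(18,7) − C(11,7) = 31824 − 330 = 31494.
Of those, selections where all 7 are forwards: C(7,7) = 1.
Conditional probability = 1/31494.

1/31494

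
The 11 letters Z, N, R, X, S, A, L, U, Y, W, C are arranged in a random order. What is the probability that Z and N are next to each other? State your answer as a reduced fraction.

2/11

There are 11! = 39916800 arrangements.
Treat Z and N as a block: 10! arrangements of the blocks × 2 orders within the block = 2·3628800 = 7257600.
Probability = 7257600/39916800 = 2/11.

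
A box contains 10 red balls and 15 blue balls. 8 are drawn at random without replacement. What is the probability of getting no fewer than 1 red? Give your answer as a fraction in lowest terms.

2172/2185

Total selections: C(25,8) = 1081575.
The complement is all 8 are blue: C(15,8) = 6435.
Probability = 1 − 6435/1081575 = 1075140/1081575 = 2172/2185.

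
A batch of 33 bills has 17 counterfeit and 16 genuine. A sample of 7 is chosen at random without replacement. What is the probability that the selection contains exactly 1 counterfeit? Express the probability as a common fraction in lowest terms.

1547/48546

There are C(33,7) = 4272048 ways to choose 7 from 33.
Selections with exactly 1 counterfeit: choose 1 of the 17 counterfeit and 6 of the 16 genuine, C(17,1)·C(16,6) = 17·8008 = 136136.
Probability = 136136/4272048 = 1547/48546.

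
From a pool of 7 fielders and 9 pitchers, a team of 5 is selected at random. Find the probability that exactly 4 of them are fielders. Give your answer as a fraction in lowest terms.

There are C(16,5) = 4368 ways to choose 5 from 16.
Selections with exactly 4 fielders: choose 4 of the 7 fielders and 1 of the 9 pitchers, C(7,4)·C(9,1) = 35·9 = 315.
Probability = 315/4368 = 15/208.

15/208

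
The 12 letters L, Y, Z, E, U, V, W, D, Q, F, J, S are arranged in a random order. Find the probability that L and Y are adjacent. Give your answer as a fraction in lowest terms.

1/6

There are 12! = 479001600 arrangements.
Treat L and Y as a block: 11! arrangements of the blocks × 2 orders within the block = 2·39916800 = 79833600.
Probability = 79833600/479001600 = 1/6.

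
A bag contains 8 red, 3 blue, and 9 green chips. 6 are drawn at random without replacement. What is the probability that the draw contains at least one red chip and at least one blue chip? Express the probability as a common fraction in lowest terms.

There are C(20,6) = 38760 possible draws.
By inclusion-exclusion on the complements, draws missing all red or all blue: C(12,6) + C(17,6) − C(9,6) = 924 + 12376 − 84 = 13216.
So draws with at least one of each: 38760 − 13216 = 25544, probability 25544/38760 = 3193/4845.

3193/4845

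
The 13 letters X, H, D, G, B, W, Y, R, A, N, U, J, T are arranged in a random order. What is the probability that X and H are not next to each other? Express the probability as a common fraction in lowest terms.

There are 13! = 6227020800 arrangements.
Arrangements with X and H adjacent: 2·12! = 958003200.
So not adjacent: 6227020800 − 958003200 = 5269017600, probability 5269017600/6227020800 = 11/13.

11/13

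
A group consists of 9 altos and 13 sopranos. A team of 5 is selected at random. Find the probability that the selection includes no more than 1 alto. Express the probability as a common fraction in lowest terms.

39/133

Total selections: C(22,5) = 26334.
Favorable selections (no more than 1 alto): C(9,0)·C(13,5) + C(9,1)·C(13,4) = 1287 + 6435 = 7722.
Probability = 7722/26334 = 39/133.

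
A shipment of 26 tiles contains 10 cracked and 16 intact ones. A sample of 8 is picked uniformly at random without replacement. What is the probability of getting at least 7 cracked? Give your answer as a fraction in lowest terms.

393/312455

Total selections: C(26,8) = 1562275.
Favorable selections (at least 7 cracked): C(10,7)·C(16,1) + C(10,8)·C(16,0) = 1920 + 45 = 1965.
Probability = 1965/1562275 = 393/312455.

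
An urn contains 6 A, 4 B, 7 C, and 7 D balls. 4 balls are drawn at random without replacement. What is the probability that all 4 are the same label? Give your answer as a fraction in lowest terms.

43/5313

There are C(24,4) = 10626 ways to draw 4 balls.
All same label: C(6,4) + C(4,4) + C(7,4) + C(7,4) = 15 + 1 + 35 + 35 = 86.
Probability = 86/10626 = 43/5313.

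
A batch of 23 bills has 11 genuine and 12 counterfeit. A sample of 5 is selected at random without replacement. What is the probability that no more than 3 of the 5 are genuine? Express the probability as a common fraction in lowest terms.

2657/3059

There are C(23,5) = 33649 ways to choose the 5.
Count the complement (more than 3 genuine): C(11,4)·C(12,1) + C(11,5)·C(12,0) = 3960 + 462 = 4422.
Probability = 1 − 4422/33649 = 29227/33649 = 2657/3059.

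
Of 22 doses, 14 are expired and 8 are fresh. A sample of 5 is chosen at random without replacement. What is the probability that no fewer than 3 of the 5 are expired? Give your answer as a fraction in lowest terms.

There are C(22,5) = 26334 ways to choose the 5.
Favorable selections (no fewer than 3 expired): C(14,3)·C(8,2) + C(14,4)·C(8,1) + C(14,5)·C(8,0) = 10192 + 8008 + 2002 = 20202.
Probability = 20202/26334 = 481/627.

481/627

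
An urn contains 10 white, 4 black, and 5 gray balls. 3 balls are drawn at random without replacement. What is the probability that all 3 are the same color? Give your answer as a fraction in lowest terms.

There are C(19,3) = 969 ways to draw 3 balls.
All same color: C(10,3) + C(4,3) + C(5,3) = 120 + 4 + 10 = 134.
Probability = 134/969.

134/969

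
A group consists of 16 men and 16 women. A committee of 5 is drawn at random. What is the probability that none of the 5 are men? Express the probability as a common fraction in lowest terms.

39/1798

There are C(32,5) = 201376 possible selections.
Selections with no men (all women): C(16,5) = 4368.
Probability = 4368/201376 = 39/1798.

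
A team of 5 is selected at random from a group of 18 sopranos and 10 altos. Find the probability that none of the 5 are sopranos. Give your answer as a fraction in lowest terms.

There are C(28,5) = 98280 possible selections.
Selections with no sopranos (all altos): C(10,5) = 252.
Probability = 252/98280 = 1/390.

1/390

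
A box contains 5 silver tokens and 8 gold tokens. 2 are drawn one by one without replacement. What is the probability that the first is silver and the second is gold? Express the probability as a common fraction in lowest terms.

10/39

Multiply the conditional probabilities at each draw: 5/13 · 8/12 = 40/156 = 10/39.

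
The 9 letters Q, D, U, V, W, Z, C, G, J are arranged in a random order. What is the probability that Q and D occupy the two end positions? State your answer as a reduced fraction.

1/36

There are 9! = 362880 arrangements.
Place Q and D at the ends in 2 ways, arrange the remaining 7 in 7! = 5040 ways: 2·5040 = 10080.
Probability = 10080/362880 = 1/36.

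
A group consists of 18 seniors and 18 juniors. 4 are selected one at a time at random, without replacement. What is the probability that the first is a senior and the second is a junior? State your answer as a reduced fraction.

9/35

Multiply the conditional probabilities at each draw: 18/36 · 18/35 = 324/1260 = 9/35.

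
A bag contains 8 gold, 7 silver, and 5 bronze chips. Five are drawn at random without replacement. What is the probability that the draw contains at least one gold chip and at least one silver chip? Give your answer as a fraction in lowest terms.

There are C(20,5) = 15504 possible draws.
By inclusion-exclusion on the complements, draws missing all gold or all silver: C(12,5) + C(13,5) − C(5,5) = 792 + 1287 − 1 = 2078.
So draws with at least one of each: 15504 − 2078 = 13426, probability 13426/15504 = 6713/7752.

6713/7752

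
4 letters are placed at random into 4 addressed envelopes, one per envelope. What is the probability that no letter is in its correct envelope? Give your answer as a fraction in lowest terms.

There are 4! = 24 assignments.
By inclusion-exclusion, assignments with no fixed points: C(4,0)·4! − C(4,1)·3! + C(4,2)·2! − C(4,3)·1! + C(4,4)·0! = 9.
Probability = 9/24 = 3/8.

3/8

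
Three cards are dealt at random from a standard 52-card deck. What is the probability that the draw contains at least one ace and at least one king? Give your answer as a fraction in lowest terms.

188/5525

There are C(52,3) = 22100 possible draws.
By inclusion-exclusion on the complements, draws missing all aces or all kings: C(48,3) + C(48,3) − C(44,3) = 17296 + 17296 − 13244 = 21348.
So draws with at least one of each: 22100 − 21348 = 752, probability 752/22100 = 188/5525.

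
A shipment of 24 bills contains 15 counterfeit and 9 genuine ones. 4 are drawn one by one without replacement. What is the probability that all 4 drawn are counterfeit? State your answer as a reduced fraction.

Multiply the conditional probabilities at each draw: 15/24 · 14/23 · 13/22 · 12/21 = 32760/255024 = 65/506.

65/506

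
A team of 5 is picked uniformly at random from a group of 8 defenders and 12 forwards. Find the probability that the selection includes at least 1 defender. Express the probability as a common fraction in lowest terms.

There are C(20,5) = 15504 ways to choose the 5.
Favorable selections (at least 1 defender): C(8,1)·C(12,4) + C(8,2)·C(12,3) + C(8,3)·C(12,2) + C(8,4)·C(12,1) + C(8,5)·C(12,0) = 3960 + 6160 + 3696 + 840 + 56 = 14712.
Probability = 14712/15504 = 613/646.

613/646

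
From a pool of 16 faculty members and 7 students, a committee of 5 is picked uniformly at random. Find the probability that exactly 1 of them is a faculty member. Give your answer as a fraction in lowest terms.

Total number of selections: C(23,5) = 33649.
Selections with exactly 1 faculty member: choose 1 of the 16 faculty members and 4 of the 7 students, C(16,1)·C(7,4) = 16·35 = 560.
Probability = 560/33649 = 80/4807.

80/4807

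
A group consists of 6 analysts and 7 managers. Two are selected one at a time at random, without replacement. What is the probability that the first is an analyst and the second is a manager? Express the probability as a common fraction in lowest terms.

7/26

Multiply the conditional probabilities at each draw: 6/13 · 7/12 = 42/156 = 7/26.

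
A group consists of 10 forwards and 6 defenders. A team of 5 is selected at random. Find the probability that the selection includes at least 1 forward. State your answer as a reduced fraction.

727/728

There are C(16,5) = 4368 ways to choose the 5.
The complement is all 5 are defenders: C(6,5) = 6.
Probability = 1 − 6/4368 = 4362/4368 = 727/728.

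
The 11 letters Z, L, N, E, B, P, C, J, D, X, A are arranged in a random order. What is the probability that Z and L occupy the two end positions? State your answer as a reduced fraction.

There are 11! = 39916800 arrangements.
Place Z and L at the ends in 2 ways, arrange the remaining 9 in 9! = 362880 ways: 2·362880 = 725760.
Probability = 725760/39916800 = 1/55.

1/55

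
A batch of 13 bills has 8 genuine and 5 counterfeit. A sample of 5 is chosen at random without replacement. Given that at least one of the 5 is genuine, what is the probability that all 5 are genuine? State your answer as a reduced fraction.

Work in counts. Selections with at least one genuine: C(13,5) − C(5,5) = 1287 − 1 = 1286.
Of those, selections where all 5 are genuine: C(8,5) = 56.
Conditional probability = 56/1286 = 28/643.

28/643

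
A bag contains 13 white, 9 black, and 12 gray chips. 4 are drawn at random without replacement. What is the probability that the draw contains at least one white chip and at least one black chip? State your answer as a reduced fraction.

There are C(34,4) = 46376 possible draws.
By inclusion-exclusion on the complements, draws missing all white or all black: C(21,4) + C(25,4) − C(12,4) = 5985 + 12650 − 495 = 18140.
So draws with at least one of each: 46376 − 18140 = 28236, probability 28236/46376 = 7059/11594.

7059/11594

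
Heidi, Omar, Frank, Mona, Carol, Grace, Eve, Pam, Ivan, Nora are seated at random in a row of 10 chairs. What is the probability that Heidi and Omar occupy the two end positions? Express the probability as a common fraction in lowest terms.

1/45

There are 10! = 3628800 arrangements.
Place Heidi and Omar at the ends in 2 ways, arrange the remaining 8 in 8! = 40320 ways: 2·40320 = 80640.
Probability = 80640/3628800 = 1/45.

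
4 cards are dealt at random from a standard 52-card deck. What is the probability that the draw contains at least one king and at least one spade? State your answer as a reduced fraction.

52799/270725

There are C(52,4) = 270725 possible draws.
By inclusion-exclusion on the complements, draws missing all kings or all spades: C(48,4) + C(39,4) − C(36,4) = 194580 + 82251 − 58905 = 217926.
So draws with at least one of each: 270725 − 217926 = 52799, probability 52799/270725.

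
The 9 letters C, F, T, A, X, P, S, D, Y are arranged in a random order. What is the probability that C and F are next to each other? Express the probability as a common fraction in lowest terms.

There are 9! = 362880 arrangements.
Treat C and F as a block: 8! arrangements of the blocks × 2 orders within the block = 2·40320 = 80640.
Probability = 80640/362880 = 2/9.

2/9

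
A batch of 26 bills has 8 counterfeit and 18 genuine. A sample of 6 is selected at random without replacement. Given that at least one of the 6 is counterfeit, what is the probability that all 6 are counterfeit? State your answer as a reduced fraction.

Work in counts. Selections with at least one counterfeit: C(26,6) − C(18,6) = 230230 − 18564 = 211666.
Of those, selections where all 6 are counterfeit: C(8,6) = 28.
Conditional probability = 28/211666 = 2/15119.

2/15119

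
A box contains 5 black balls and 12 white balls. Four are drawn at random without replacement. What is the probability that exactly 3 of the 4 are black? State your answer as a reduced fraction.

6/119

Total number of selections: C(17,4) = 2380.
Selections with exactly 3 black: choose 3 of the 5 black and 1 of the 12 white, C(5,3)·C(12,1) = 10·12 = 120.
Probability = 120/2380 = 6/119.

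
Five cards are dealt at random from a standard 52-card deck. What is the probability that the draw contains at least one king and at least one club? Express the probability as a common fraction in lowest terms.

229297/866320

There are C(52,5) = 2598960 possible draws.
By inclusion-exclusion on the complements, draws missing all kings or all clubs: C(48,5) + C(39,5) − C(36,5) = 1712304 + 575757 − 376992 = 1911069.
So draws with at least one of each: 2598960 − 1911069 = 687891, probability 687891/2598960 = 229297/866320.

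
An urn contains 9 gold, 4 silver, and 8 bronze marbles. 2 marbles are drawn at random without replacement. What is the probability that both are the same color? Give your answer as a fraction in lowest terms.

There are C(21,2) = 210 ways to draw 2 marbles.
All same color: C(9,2) + C(4,2) + C(8,2) = 36 + 6 + 28 = 70.
Probability = 70/210 = 1/3.

1/3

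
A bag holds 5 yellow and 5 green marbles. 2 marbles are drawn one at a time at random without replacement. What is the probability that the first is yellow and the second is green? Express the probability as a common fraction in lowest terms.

Multiply the conditional probabilities at each draw: 5/10 · 5/9 = 25/90 = 5/18.

5/18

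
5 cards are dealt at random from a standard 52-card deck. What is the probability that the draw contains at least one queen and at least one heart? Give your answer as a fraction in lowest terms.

There are C(52,5) = 2598960 possible draws.
By inclusion-exclusion on the complements, draws missing all queens or all hearts: C(48,5) + C(39,5) − C(36,5) = 1712304 + 575757 − 376992 = 1911069.
So draws with at least one of each: 2598960 − 1911069 = 687891, probability 687891/2598960 = 229297/866320.

229297/866320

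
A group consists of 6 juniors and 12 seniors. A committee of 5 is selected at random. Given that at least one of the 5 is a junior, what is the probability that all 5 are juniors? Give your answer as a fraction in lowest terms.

1/1296

Work in counts. Selections with at least one junior: C(18,5) − C(12,5) = 8568 − 792 = 7776.
Of those, selections where all 5 are juniors: C(6,5) = 6.
Conditional probability = 6/7776 = 1/1296.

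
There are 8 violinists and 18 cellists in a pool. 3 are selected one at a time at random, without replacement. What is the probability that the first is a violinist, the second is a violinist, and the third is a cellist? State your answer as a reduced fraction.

21/325

Multiply the conditional probabilities at each draw: 8/26 · 7/25 · 18/24 = 1008/15600 = 21/325.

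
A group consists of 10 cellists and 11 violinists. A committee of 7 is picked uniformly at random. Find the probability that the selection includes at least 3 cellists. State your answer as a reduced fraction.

503/646

Total selections: C(21,7) = 116280.
Count the complement (fewer than 3 cellists): C(10,0)·C(11,7) + C(10,1)·C(11,6) + C(10,2)·C(11,5) = 330 + 4620 + 20790 = 25740.
Probability = 1 − 25740/116280 = 90540/116280 = 503/646.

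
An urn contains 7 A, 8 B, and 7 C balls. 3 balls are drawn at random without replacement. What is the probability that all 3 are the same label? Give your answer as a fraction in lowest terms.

9/110

There are C(22,3) = 1540 ways to draw 3 balls.
All same label: C(7,3) + C(8,3) + C(7,3) = 35 + 56 + 35 = 126.
Probability = 126/1540 = 9/110.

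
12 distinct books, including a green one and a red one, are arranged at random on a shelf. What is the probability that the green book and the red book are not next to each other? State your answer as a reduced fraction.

5/6

There are 12! = 479001600 arrangements.
Arrangements with the green book and the red book adjacent: 2·11! = 79833600.
So not adjacent: 479001600 − 79833600 = 399168000, probability 399168000/479001600 = 5/6.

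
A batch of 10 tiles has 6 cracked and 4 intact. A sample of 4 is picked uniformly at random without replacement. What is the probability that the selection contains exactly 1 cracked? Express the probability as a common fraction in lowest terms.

4/35

There are C(10,4) = 210 ways to choose 4 from 10.
Selections with exactly 1 cracked: choose 1 of the 6 cracked and 3 of the 4 intact, C(6,1)·C(4,3) = 6·4 = 24.
Probability = 24/210 = 4/35.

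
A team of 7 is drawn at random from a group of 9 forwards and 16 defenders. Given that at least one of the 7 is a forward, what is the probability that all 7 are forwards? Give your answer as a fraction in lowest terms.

Work in counts. Selections with at least one forward: C(25,7) − C(16,7) = 480700 − 11440 = 469260.
Of those, selections where all 7 are forwards: C(9,7) = 36.
Conditional probability = 36/469260 = 1/13035.

1/13035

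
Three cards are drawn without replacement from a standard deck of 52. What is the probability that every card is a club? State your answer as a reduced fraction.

11/850

There are C(52,3) = 22100 possible 3-card hands.
Hands that are all clubs: C(13,3) = 286.
Probability = 286/22100 = 11/850.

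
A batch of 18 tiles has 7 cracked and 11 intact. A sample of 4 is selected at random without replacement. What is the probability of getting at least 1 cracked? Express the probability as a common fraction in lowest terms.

91/102

Total selections: C(18,4) = 3060.
The complement is all 4 are intact: C(11,4) = 330.
Probability = 1 − 330/3060 = 2730/3060 = 91/102.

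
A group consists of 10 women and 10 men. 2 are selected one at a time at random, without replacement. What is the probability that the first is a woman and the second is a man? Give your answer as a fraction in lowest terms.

Multiply the conditional probabilities at each draw: 10/20 · 10/19 = 100/380 = 5/19.

5/19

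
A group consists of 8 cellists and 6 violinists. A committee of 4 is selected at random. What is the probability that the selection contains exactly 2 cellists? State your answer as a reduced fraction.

60/143

Total number of selections: C(14,4) = 1001.
Selections with exactly 2 cellists: choose 2 of the 8 cellists and 2 of the 6 violinists, C(8,2)·C(6,2) = 28·15 = 420.
Probability = 420/1001 = 60/143.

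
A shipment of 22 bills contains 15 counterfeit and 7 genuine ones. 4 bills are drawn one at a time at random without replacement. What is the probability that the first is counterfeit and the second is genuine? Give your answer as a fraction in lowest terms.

5/22

Multiply the conditional probabilities at each draw: 15/22 · 7/21 = 105/462 = 5/22.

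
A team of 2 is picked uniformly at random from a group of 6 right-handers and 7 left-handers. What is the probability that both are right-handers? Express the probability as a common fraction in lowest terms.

5/26

There are C(13,2) = 78 possible selections.
Selections with all right-handers: C(6,2) = 15.
Probability = 15/78 = 5/26.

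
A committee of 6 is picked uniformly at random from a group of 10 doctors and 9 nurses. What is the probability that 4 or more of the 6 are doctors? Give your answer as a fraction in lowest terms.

Total selections: C(19,6) = 27132.
Favorable selections (4 or more doctors): C(10,4)·C(9,2) + C(10,5)·C(9,1) + C(10,6)·C(9,0) = 7560 + 2268 + 210 = 10038.
Probability = 10038/27132 = 239/646.

239/646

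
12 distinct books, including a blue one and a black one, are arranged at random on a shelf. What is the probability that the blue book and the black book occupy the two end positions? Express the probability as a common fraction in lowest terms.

1/66

There are 12! = 479001600 arrangements.
Place the blue book and the black book at the ends in 2 ways, arrange the remaining 10 in 10! = 3628800 ways: 2·3628800 = 7257600.
Probability = 7257600/479001600 = 1/66.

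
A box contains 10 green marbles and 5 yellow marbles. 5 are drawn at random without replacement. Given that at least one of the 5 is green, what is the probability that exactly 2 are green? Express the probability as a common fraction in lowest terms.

Work in counts. Selections with at least one green: C(15,5) − C(5,5) = 3003 − 1 = 3002.
Of those, selections where exactly 2 are green: C(10,2)·C(5,3) = 45·10 = 450.
Conditional probability = 450/3002 = 225/1501.

225/1501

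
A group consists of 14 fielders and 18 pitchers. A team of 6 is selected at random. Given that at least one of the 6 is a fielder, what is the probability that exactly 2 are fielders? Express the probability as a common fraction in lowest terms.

Work in counts. Selections with at least one fielder: C(32,6) − C(18,6) = 906192 − 18564 = 887628.
Of those, selections where exactly 2 are fielders: C(14,2)·C(18,4) = 91·3060 = 278460.
Conditional probability = 278460/887628 = 3315/10567.

3315/10567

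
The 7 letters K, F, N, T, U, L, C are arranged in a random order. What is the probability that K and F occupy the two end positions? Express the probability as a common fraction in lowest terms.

There are 7! = 5040 arrangements.
Place K and F at the ends in 2 ways, arrange the remaining 5 in 5! = 120 ways: 2·120 = 240.
Probability = 240/5040 = 1/21.

1/21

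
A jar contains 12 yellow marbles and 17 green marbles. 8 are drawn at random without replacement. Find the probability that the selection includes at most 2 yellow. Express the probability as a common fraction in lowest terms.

7514/30015

Total selections: C(29,8) = 4292145.
Favorable selections (at most 2 yellow): C(12,0)·C(17,8) + C(12,1)·C(17,7) + C(12,2)·C(17,6) = 24310 + 233376 + 816816 = 1074502.
Probability = 1074502/4292145 = 7514/30015.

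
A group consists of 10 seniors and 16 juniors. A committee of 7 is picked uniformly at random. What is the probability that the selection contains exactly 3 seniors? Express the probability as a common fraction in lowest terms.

84/253

The sample space is all 7-subsets of the 26: C(26,7) = 657800.
Selections with exactly 3 seniors: choose 3 of the 10 seniors and 4 of the 16 juniors, C(10,3)·C(16,4) = 120·1820 = 218400.
Probability = 218400/657800 = 84/253.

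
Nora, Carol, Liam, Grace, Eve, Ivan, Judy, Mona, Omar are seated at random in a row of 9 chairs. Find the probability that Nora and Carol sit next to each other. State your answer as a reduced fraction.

2/9

There are 9! = 362880 arrangements.
Treat Nora and Carol as a block: 8! arrangements of the blocks × 2 orders within the block = 2·40320 = 80640.
Probability = 80640/362880 = 2/9.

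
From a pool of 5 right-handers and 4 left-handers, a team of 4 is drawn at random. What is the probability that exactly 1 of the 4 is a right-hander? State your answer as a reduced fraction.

There are C(9,4) = 126 ways to choose 4 from 9.
Selections with exactly 1 right-hander: choose 1 of the 5 right-handers and 3 of the 4 left-handers, C(5,1)·C(4,3) = 5·4 = 20.
Probability = 20/126 = 10/63.

10/63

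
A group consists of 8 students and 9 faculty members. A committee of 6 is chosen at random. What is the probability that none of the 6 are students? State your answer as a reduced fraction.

3/442

There are C(17,6) = 12376 possible selections.
Selections with no students (all faculty members): C(9,6) = 84.
Probability = 84/12376 = 3/442.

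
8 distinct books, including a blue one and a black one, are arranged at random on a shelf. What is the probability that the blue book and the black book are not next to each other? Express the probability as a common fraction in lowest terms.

There are 8! = 40320 arrangements.
Arrangements with the blue book and the black book adjacent: 2·7! = 10080.
So not adjacent: 40320 − 10080 = 30240, probability 30240/40320 = 3/4.

3/4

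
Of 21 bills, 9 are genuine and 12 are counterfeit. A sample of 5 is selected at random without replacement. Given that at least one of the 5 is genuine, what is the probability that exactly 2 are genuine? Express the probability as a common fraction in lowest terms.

Work in counts. Selections with at least one genuine: C(21,5) − C(12,5) = 20349 − 792 = 19557.
Of those, selections where exactly 2 are genuine: C(9,2)·C(12,3) = 36·220 = 7920.
Conditional probability = 7920/19557 = 880/2173.

880/2173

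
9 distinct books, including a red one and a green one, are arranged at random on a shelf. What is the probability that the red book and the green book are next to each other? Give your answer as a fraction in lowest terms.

There are 9! = 362880 arrangements.
Treat the red book and the green book as a block: 8! arrangements of the blocks × 2 orders within the block = 2·40320 = 80640.
Probability = 80640/362880 = 2/9.

2/9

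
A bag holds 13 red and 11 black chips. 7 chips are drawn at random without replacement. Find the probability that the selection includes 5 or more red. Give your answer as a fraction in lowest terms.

Total selections: C(24,7) = 346104.
Favorable selections (5 or more red): C(13,5)·C(11,2) + C(13,6)·C(11,1) + C(13,7)·C(11,0) = 70785 + 18876 + 1716 = 91377.
Probability = 91377/346104 = 923/3496.

923/3496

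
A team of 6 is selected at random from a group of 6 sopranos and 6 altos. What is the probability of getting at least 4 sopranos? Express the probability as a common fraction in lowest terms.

Total selections: C(12,6) = 924.
Favorable selections (at least 4 sopranos): C(6,4)·C(6,2) + C(6,5)·C(6,1) + C(6,6)·C(6,0) = 225 + 36 + 1 = 262.
Probability = 262/924 = 131/462.

131/462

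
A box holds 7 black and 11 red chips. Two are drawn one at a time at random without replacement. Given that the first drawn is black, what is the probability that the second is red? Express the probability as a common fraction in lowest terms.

11/17

After removing one black, 17 remain: 6 black and 11 red.
So the probability the next is red is 11/17.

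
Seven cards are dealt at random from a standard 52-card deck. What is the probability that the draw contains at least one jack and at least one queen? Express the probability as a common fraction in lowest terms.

3105873/16723070

There are C(52,7) = 133784560 possible draws.
By inclusion-exclusion on the complements, draws missing all jacks or all queens: C(48,7) + C(48,7) − C(44,7) = 73629072 + 73629072 − 38320568 = 108937576.
So draws with at least one of each: 133784560 − 108937576 = 24846984, probability 24846984/133784560 = 3105873/16723070.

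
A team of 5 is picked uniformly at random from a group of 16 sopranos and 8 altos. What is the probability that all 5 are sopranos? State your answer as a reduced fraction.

There are C(24,5) = 42504 possible selections.
Selections with all sopranos: C(16,5) = 4368.
Probability = 4368/42504 = 26/253.

26/253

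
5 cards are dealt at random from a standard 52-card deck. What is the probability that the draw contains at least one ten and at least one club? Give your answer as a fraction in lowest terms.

There are C(52,5) = 2598960 possible draws.
By inclusion-exclusion on the complements, draws missing all tens or all clubs: C(48,5) + C(39,5) − C(36,5) = 1712304 + 575757 − 376992 = 1911069.
So draws with at least one of each: 2598960 − 1911069 = 687891, probability 687891/2598960 = 229297/866320.

229297/866320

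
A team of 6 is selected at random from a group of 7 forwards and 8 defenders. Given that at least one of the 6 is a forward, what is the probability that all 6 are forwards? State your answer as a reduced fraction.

Work in counts. Selections with at least one forward: C(15,6) − C(8,6) = 5005 − 28 = 4977.
Of those, selections where all 6 are forwards: C(7,6) = 7.
Conditional probability = 7/4977 = 1/711.

1/711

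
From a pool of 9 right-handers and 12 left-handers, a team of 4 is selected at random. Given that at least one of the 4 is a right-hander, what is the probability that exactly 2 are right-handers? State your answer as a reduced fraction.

Work in counts. Selections with at least one right-hander: C(21,4) − C(12,4) = 5985 − 495 = 5490.
Of those, selections where exactly 2 are right-handers: C(9,2)·C(12,2) = 36·66 = 2376.
Conditional probability = 2376/5490 = 132/305.

132/305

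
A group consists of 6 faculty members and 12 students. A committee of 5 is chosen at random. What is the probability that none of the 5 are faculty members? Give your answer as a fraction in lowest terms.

There are C(18,5) = 8568 possible selections.
Selections with no faculty members (all students): C(12,5) = 792.
Probability = 792/8568 = 11/119.

11/119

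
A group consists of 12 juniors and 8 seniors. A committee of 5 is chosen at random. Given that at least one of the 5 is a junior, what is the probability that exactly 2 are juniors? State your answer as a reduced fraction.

462/1931

Work in counts. Selections with at least one junior: C(20,5) − C(8,5) = 15504 − 56 = 15448.
Of those, selections where exactly 2 are juniors: C(12,2)·C(8,3) = 66·56 = 3696.
Conditional probability = 3696/15448 = 462/1931.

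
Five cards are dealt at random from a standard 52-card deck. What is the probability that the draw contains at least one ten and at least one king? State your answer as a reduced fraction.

6509/64974

There are C(52,5) = 2598960 possible draws.
By inclusion-exclusion on the complements, draws missing all tens or all kings: C(48,5) + C(48,5) − C(44,5) = 1712304 + 1712304 − 1086008 = 2338600.
So draws with at least one of each: 2598960 − 2338600 = 260360, probability 260360/2598960 = 6509/64974.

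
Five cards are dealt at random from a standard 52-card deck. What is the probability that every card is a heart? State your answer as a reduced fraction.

There are C(52,5) = 2598960 possible 5-card hands.
Hands that are all hearts: C(13,5) = 1287.
Probability = 1287/2598960 = 33/66640.

33/66640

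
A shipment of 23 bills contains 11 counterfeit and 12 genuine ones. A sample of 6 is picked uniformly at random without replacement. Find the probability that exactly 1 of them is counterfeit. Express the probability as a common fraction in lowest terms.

The sample space is all 6-subsets of the 23: C(23,6) = 100947.
Selections with exactly 1 counterfeit: choose 1 of the 11 counterfeit and 5 of the 12 genuine, C(11,1)·C(12,5) = 11·792 = 8712.
Probability = 8712/100947 = 264/3059.

264/3059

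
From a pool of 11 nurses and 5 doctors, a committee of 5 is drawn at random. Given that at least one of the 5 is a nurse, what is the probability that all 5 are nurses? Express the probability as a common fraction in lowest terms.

42/397

Work in counts. Selections with at least one nurse: C(16,5) − C(5,5) = 4368 − 1 = 4367.
Of those, selections where all 5 are nurses: C(11,5) = 462.
Conditional probability = 462/4367 = 42/397.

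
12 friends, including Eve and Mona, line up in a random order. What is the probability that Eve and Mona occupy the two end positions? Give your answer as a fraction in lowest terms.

There are 12! = 479001600 arrangements.
Place Eve and Mona at the ends in 2 ways, arrange the remaining 10 in 10! = 3628800 ways: 2·3628800 = 7257600.
Probability = 7257600/479001600 = 1/66.

1/66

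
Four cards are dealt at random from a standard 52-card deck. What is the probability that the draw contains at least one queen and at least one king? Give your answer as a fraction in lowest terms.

1332/20825

There are C(52,4) = 270725 possible draws.
By inclusion-exclusion on the complements, draws missing all queens or all kings: C(48,4) + C(48,4) − C(44,4) = 194580 + 194580 − 135751 = 253409.
So draws with at least one of each: 270725 − 253409 = 17316, probability 17316/270725 = 1332/20825.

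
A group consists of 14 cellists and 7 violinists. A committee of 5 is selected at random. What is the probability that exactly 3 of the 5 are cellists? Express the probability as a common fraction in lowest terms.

There are C(21,5) = 20349 ways to choose 5 from 21.
Selections with exactly 3 cellists: choose 3 of the 14 cellists and 2 of the 7 violinists, C(14,3)·C(7,2) = 364·21 = 7644.
Probability = 7644/20349 = 364/969.

364/969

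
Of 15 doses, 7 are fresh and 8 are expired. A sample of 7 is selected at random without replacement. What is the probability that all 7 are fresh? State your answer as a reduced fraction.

1/6435

There are C(15,7) = 6435 possible selections.
Selections with all fresh: C(7,7) = 1.
Probability = 1/6435.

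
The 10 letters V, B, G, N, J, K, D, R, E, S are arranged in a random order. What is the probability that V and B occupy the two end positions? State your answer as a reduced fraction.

There are 10! = 3628800 arrangements.
Place V and B at the ends in 2 ways, arrange the remaining 8 in 8! = 40320 ways: 2·40320 = 80640.
Probability = 80640/3628800 = 1/45.

1/45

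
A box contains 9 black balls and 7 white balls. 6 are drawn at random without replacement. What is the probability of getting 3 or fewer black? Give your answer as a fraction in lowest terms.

157/286

Total selections: C(16,6) = 8008.
Favorable selections (3 or fewer black): C(9,0)·C(7,6) + C(9,1)·C(7,5) + C(9,2)·C(7,4) + C(9,3)·C(7,3) = 7 + 189 + 1260 + 2940 = 4396.
Probability = 4396/8008 = 157/286.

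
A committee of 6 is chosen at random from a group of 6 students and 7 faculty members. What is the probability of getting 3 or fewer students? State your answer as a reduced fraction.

There are C(13,6) = 1716 ways to choose the 6.
Favorable selections (3 or fewer students): C(6,0)·C(7,6) + C(6,1)·C(7,5) + C(6,2)·C(7,4) + C(6,3)·C(7,3) = 7 + 126 + 525 + 700 = 1358.
Probability = 1358/1716 = 679/858.

679/858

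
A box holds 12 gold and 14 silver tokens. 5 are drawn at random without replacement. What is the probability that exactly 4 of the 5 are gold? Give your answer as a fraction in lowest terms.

Total number of selections: C(26,5) = 65780.
Selections with exactly 4 gold: choose 4 of the 12 gold and 1 of the 14 silver, C(12,4)·C(14,1) = 495·14 = 6930.
Probability = 6930/65780 = 63/598.

63/598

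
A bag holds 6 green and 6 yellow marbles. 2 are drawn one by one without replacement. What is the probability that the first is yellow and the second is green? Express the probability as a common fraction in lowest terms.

Multiply the conditional probabilities at each draw: 6/12 · 6/11 = 36/132 = 3/11.

3/11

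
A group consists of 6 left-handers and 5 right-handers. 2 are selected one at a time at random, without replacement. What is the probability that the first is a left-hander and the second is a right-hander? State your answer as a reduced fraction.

3/11

Multiply the conditional probabilities at each draw: 6/11 · 5/10 = 30/110 = 3/11.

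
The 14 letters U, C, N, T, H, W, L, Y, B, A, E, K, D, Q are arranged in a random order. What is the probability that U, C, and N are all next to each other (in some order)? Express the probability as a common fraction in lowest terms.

3/91

There are 14! = 87178291200 arrangements.
Treat the three as one block: 12! placements × 3! orders within the block = 479001600·6 = 2874009600.
Probability = 2874009600/87178291200 = 3/91.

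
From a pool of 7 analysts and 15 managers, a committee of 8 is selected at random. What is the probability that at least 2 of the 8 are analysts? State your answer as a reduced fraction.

There are C(22,8) = 319770 ways to choose the 8.
Count the complement (fewer than 2 analysts): C(7,0)·C(15,8) + C(7,1)·C(15,7) = 6435 + 45045 = 51480.
Probability = 1 − 51480/319770 = 268290/319770 = 271/323.

271/323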